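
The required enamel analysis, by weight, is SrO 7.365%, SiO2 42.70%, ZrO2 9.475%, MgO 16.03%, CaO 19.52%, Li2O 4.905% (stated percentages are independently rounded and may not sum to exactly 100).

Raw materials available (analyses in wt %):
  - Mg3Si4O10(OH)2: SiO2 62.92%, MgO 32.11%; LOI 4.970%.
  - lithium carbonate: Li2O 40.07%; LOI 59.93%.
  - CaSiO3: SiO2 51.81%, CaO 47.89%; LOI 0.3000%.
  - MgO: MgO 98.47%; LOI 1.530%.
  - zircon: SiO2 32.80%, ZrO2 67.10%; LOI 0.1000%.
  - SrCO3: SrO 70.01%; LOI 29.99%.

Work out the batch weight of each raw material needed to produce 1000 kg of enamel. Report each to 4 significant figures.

Working values are displayed rounded to 4 significant figures between the steps. The whole derivation runs at full precision from start to finish. Exactly one rounding is applied to each reported figure. Derived quantities are carried using the weight values on 1000 kg of glass at exact precision (yield, glass mass, totals, six oxide percentages, ignition loss) as set out in the problem or answer text.
Oxide-by-oxide targets in 1000 kg enamel:
  SrO: 7.365% × 1000 = 73.65 kg
  SiO2: 42.70% × 1000 = 427.0 kg
  ZrO2: 9.475% × 1000 = 94.75 kg
  MgO: 16.03% × 1000 = 160.3 kg
  CaO: 19.52% × 1000 = 195.2 kg
  Li2O: 4.905% × 1000 = 49.05 kg
A balance pass over the oxides, on the weights just shown, versus the basis set out (sums match the target masses exact up to rounding of places):
  SrO: 105.2·0.7001 = 73.65 kg (target 73.65 kg)
  SiO2: 269.4·0.6292 + 407.6·0.5181 + 141.2·0.3280 = 427.0 kg (target 427.0 kg)
  ZrO2: 141.2·0.6710 = 94.75 kg (target 94.75 kg)
  MgO: 269.4·0.3211 + 74.94·0.9847 = 160.3 kg (target 160.3 kg)
  CaO: 407.6·0.4789 = 195.2 kg (target 195.2 kg)
  Li2O: 122.4·0.4007 = 49.05 kg (target 49.05 kg)
Glass mass check: total batch − LOI = 999.9 kg (oxide target masses add up to 1000 kg; stated basis 1000 kg — differing by rounding only).
Summing the batch: Σ batch = 1121 kg; loss to ignition Σ batch·LOI = 120.8 kg; as yield: glass ÷ batch → 89.22%.

Batch per 1000 kg enamel:
  Mg3Si4O10(OH)2: 269.4 kg
  lithium carbonate: 122.4 kg
  CaSiO3: 407.6 kg
  MgO: 74.94 kg
  zircon: 141.2 kg
  SrCO3: 105.2 kg
Total batch = 1121 kg; LOI loss = 120.8 kg; yield = 89.22%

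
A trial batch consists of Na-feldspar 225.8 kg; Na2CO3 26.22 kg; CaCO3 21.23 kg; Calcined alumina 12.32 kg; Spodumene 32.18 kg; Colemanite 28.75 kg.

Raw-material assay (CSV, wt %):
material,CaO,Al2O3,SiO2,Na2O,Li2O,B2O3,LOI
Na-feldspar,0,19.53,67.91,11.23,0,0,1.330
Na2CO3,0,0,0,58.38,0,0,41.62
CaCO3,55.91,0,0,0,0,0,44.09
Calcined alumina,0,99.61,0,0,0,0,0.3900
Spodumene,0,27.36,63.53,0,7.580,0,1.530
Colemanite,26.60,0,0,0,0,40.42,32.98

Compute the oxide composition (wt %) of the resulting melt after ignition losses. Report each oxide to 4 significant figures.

Glass mass = 313.2 kg (batch 346.5 − LOI 33.30).
Composition: CaO 6.232%, Al2O3 20.81%, SiO2 55.49%, Na2O 12.98%, Li2O 0.7788%, B2O3 3.710%

Exact precision is held end to end — in-progress results are shown rounded to four significant digits across the worked steps; each reported figure carries a single rounding; all derived quantities are computed at exact precision (the six compositions, yield, the totals, glass mass, LOI) from the batch weights on 313.2 kg of glass, as given in the problem or the answer.
Oxide masses out of the charge:
  CaO: 21.23·0.5591 + 28.75·0.2660 = 19.52 kg
  Al2O3: 225.8·0.1953 + 12.32·0.9961 + 32.18·0.2736 = 65.18 kg
  SiO2: 225.8·0.6791 + 32.18·0.6353 = 173.8 kg
  Na2O: 225.8·0.1123 + 26.22·0.5838 = 40.66 kg
  Li2O: 32.18·0.07580 = 2.439 kg
  B2O3: 28.75·0.4042 = 11.62 kg
LOI: 225.8·0.01330 + 26.22·0.4162 + 21.23·0.4409 + 12.32·0.003900 + 32.18·0.01530 + 28.75·0.3298 = 33.30 kg
Glass mass = batch − LOI = 346.5 − 33.30 = 313.2 kg (= Σ oxide masses)
each wt % is 100 × oxide ÷ glass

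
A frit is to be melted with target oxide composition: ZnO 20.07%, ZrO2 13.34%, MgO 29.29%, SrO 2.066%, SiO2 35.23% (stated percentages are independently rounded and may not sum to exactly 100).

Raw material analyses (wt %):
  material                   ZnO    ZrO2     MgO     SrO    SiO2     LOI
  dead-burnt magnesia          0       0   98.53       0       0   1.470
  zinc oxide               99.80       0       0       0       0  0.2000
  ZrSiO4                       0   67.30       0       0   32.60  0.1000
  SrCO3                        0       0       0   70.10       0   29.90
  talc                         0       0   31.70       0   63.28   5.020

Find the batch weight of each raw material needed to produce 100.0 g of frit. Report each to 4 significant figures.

Batch per 100.0 g frit:
  dead-burnt magnesia: 15.10 g
  zinc oxide: 20.11 g
  ZrSiO4: 19.82 g
  SrCO3: 2.947 g
  talc: 45.46 g
Total batch = 103.4 g; LOI loss = 3.445 g; yield = 96.67%

In-progress results are shown, rounded to 4 significant digits, when written out; every computation maintains exact precision in every operation. Each reported result takes just one rounding. Derived quantities, including net glass mass, totals, LOI, the five compositions, yield, are rebuilt from the batch weights on 100.0 g of glass in full precision, exactly as printed in the problem or the answer.
Per-oxide target masses for 100.0 g frit:
  ZnO: 20.07% × 100.0 = 20.07 g
  ZrO2: 13.34% × 100.0 = 13.34 g
  MgO: 29.29% × 100.0 = 29.29 g
  SrO: 2.066% × 100.0 = 2.066 g
  SiO2: 35.23% × 100.0 = 35.23 g
A balance pass over the oxides, with the batch weights as given, per the basis as stated (summed amounts equal target values net of answer rounding effects):
  ZnO: 20.11·0.9980 = 20.07 g (target 20.07 g)
  ZrO2: 19.82·0.6730 = 13.34 g (target 13.34 g)
  MgO: 15.10·0.9853 + 45.46·0.3170 = 29.29 g (target 29.29 g)
  SrO: 2.947·0.7010 = 2.066 g (target 2.066 g)
  SiO2: 19.82·0.3260 + 45.46·0.6328 = 35.23 g (target 35.23 g)
Glass mass check: the batch minus its LOI: 99.99 g (targets for the oxides total 100.0 g; versus the stated basis of 100.0 g — rounding explains the deltas).
Summing the batch: Σ batch = 103.4 g; LOI loss = Σ batch·LOI = 3.445 g; yield, glass over the total, = 96.67%.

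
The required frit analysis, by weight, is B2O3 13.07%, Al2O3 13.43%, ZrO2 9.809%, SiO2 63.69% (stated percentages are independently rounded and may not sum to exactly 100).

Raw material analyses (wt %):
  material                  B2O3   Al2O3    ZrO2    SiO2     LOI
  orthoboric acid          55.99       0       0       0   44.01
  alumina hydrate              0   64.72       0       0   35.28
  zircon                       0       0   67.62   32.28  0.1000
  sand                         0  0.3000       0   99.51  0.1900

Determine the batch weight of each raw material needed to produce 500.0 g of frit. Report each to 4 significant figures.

Mid-chain values are shown with 4-significant-digit rounding across the worked steps. Every computation keeps full precision in every operation — exactly one rounding goes into each reported figure — all derived quantities are recomputed at full float precision (LOI, net glass mass, yield, four oxide percentages, the totals) from the weighed amounts per 500.0 g of glass, as quoted within question or answer.
Target masses of each oxide per 500.0 g frit:
  B2O3: 13.07% × 500.0 = 65.35 g
  Al2O3: 13.43% × 500.0 = 67.15 g
  ZrO2: 9.809% × 500.0 = 49.04 g
  SiO2: 63.69% × 500.0 = 318.4 g
Per-oxide balance check from the weights as reported, against the basis in use (delivered sums recover each target within answer rounding):
  B2O3: 116.7·0.5599 = 65.34 g (target 65.35 g)
  Al2O3: 102.4·0.6472 + 296.5·0.003000 = 67.16 g (target 67.15 g)
  ZrO2: 72.53·0.6762 = 49.04 g (target 49.04 g)
  SiO2: 72.53·0.3228 + 296.5·0.9951 = 318.5 g (target 318.4 g)
Glass mass check: Σ batch − LOI loss = 500.0 g (oxide target masses add up to 500.0 g; basis as stated: 500.0 g — gaps are rounding artifacts).
Total batch = Σ batch = 588.1 g; Σ batch·LOI gives LOI loss = 88.12 g; yield, glass over the total, = 85.02%.

Batch per 500.0 g frit:
  orthoboric acid: 116.7 g
  alumina hydrate: 102.4 g
  zircon: 72.53 g
  sand: 296.5 g
Total batch = 588.1 g; LOI loss = 88.12 g; yield = 85.02%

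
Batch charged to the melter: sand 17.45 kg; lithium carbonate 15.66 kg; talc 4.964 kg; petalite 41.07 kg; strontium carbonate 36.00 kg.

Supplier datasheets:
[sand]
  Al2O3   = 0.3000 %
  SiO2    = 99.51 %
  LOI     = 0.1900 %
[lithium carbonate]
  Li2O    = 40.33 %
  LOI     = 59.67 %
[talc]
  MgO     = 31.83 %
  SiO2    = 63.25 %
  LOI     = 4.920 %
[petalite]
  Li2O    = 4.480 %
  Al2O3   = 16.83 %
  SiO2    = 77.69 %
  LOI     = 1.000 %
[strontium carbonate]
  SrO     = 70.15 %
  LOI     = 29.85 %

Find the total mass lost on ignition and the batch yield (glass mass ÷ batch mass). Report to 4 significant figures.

LOI loss = 20.78 kg; glass = 94.37 kg; yield = 81.95%

All arithmetic carries full precision all the way through — mid-chain values are displayed, rounded to 4 significant figures, when written out. Every reported number is rounded exactly once. Derived quantities (net glass mass, the totals, LOI, the five compositions, yield) are re-derived in exact precision starting from the weights at 94.37 kg of glass, as given in the problem or the answer.
Each material's LOI contribution:
  sand: 17.45 × 0.001900 = 0.03315 kg
  lithium carbonate: 15.66 × 0.5967 = 9.344 kg
  talc: 4.964 × 0.04920 = 0.2442 kg
  petalite: 41.07 × 0.01000 = 0.4107 kg
  strontium carbonate: 36.00 × 0.2985 = 10.75 kg
Total LOI = 20.78 kg
Glass = batch − LOI = 115.1 − 20.78 = 94.37 kg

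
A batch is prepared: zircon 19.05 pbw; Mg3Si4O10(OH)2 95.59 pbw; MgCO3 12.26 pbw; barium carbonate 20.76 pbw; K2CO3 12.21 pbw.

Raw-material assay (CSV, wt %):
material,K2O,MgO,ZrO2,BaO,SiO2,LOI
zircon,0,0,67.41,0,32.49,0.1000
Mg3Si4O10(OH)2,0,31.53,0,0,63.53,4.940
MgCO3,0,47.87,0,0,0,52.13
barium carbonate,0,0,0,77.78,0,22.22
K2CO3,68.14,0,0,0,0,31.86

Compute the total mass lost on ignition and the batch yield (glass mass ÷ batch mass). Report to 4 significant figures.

LOI loss = 19.64 pbw; glass = 140.2 pbw; yield = 87.72%

Mid-chain values are shown (rounded to 4 significant figures) between the steps — every computation runs at exact precision at each step; exactly one rounding lands on each reported result; the derived quantities, including glass mass, ignition loss, the totals, five oxide percentages, the yield, are computed from the batch weights per 140.2 pbw of glass at full precision, exactly as shown in either problem or answer.
Loss on ignition, line by line:
  zircon: 19.05 × 0.001000 = 0.01905 pbw
  Mg3Si4O10(OH)2: 95.59 × 0.04940 = 4.722 pbw
  MgCO3: 12.26 × 0.5213 = 6.391 pbw
  barium carbonate: 20.76 × 0.2222 = 4.613 pbw
  K2CO3: 12.21 × 0.3186 = 3.890 pbw
Total LOI = 19.64 pbw
Glass = batch − LOI = 159.9 − 19.64 = 140.2 pbw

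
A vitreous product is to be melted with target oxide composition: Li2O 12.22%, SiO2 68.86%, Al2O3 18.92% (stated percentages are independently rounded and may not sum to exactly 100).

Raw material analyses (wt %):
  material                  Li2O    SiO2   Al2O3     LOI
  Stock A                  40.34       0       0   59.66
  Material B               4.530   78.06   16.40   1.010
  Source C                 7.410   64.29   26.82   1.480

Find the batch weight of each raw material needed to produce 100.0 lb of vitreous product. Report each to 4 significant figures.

The whole derivation runs at full float precision through every step; intermediates are displayed (rounded to 4 significant figures) alongside each step; every reported value is rounded only once. Derived quantities (ignition loss, the yield, net glass mass, totals, three oxide percentages) are re-derived in exact precision using the weight values at 100.0 lb of glass as they appear in question or answer.
Target masses of each oxide per 100.0 lb vitreous product:
  Li2O: 12.22% × 100.0 = 12.22 lb
  SiO2: 68.86% × 100.0 = 68.86 lb
  Al2O3: 18.92% × 100.0 = 18.92 lb
A balance pass over the oxides, applying the batch weights above, relative to the basis at hand (sums match the target masses modulo rounding of the values):
  Li2O: 17.34·0.4034 + 60.67·0.04530 + 33.45·0.07410 = 12.22 lb (target 12.22 lb)
  SiO2: 60.67·0.7806 + 33.45·0.6429 = 68.86 lb (target 68.86 lb)
  Al2O3: 60.67·0.1640 + 33.45·0.2682 = 18.92 lb (target 18.92 lb)
Glass-mass sanity pass: Σ batch − LOI loss = 100.0 lb (oxide target masses add up to 100.0 lb; against the stated basis, 100.0 lb — deltas are rounding alone).
Total batch = Σ batch = 111.5 lb; ignition loss, Σ(batch × LOI) = 11.45 lb; glass ÷ batch gives a yield of 89.72%.

Batch per 100.0 lb vitreous product:
  Stock A: 17.34 lb
  Material B: 60.67 lb
  Source C: 33.45 lb
Total batch = 111.5 lb; LOI loss = 11.45 lb; yield = 89.72%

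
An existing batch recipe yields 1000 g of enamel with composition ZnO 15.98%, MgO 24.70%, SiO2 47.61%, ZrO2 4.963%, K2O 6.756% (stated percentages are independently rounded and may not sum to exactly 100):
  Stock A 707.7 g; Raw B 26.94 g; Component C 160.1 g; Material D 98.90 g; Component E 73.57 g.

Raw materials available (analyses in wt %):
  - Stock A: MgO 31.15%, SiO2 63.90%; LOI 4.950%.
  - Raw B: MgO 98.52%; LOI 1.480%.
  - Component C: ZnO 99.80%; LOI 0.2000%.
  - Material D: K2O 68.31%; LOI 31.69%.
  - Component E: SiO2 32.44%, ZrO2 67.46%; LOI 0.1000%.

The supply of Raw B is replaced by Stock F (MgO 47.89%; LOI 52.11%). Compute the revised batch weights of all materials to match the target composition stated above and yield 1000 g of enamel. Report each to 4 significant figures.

Working values are displayed rounded to four significant digits in the printout — all arithmetic keeps full precision in every operation — exactly one rounding lands on each reported figure; derived quantities, which include LOI, net glass mass, the five compositions, the yield, the totals, are re-derived in exact precision, as given in the problem or the answer, from the batch weights for 1000 g of glass.
Target masses of each oxide per 1000 g enamel:
  ZnO: 15.98% × 1000 = 159.8 g
  MgO: 24.70% × 1000 = 247.0 g
  SiO2: 47.61% × 1000 = 476.1 g
  ZrO2: 4.963% × 1000 = 49.63 g
  K2O: 6.756% × 1000 = 67.56 g
Checking each oxide sum working from each reported weight, at the basis given (every target is met by its sum modulo rounding of the values):
  ZnO: 160.1·0.9980 = 159.8 g (target 159.8 g)
  MgO: 707.7·0.3115 + 55.43·0.4789 = 247.0 g (target 247.0 g)
  SiO2: 707.7·0.6390 + 73.57·0.3244 = 476.1 g (target 476.1 g)
  ZrO2: 73.57·0.6746 = 49.63 g (target 49.63 g)
  K2O: 98.90·0.6831 = 67.56 g (target 67.56 g)
Glass mass check: the batch minus its LOI: 1000 g (the targets, summed, come to 1000 g; the stated basis being 1000 g — gaps are rounding artifacts).
Batch total: Σ batch = 1096 g; LOI removed, Σ of batch·LOI: 95.65 g; yield: glass divided by total = 91.27%.

Revised batch per 1000 g enamel:
  Stock A: 707.7 g
  Stock F: 55.43 g
  Component C: 160.1 g
  Material D: 98.90 g
  Component E: 73.57 g
Total batch = 1096 g; LOI loss = 95.65 g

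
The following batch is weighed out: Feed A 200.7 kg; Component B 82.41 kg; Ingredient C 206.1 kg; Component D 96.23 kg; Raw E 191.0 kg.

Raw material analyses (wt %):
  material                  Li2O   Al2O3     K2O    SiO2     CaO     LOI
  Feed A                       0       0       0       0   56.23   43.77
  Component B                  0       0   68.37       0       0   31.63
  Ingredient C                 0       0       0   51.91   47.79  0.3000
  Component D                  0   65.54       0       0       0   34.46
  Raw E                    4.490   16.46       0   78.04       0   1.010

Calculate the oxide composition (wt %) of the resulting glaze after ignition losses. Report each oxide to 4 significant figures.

Glass mass = 626.8 kg (batch 776.4 − LOI 149.6).
Composition: Li2O 1.368%, Al2O3 15.08%, K2O 8.989%, SiO2 40.85%, CaO 33.72%

Mid-chain values are shown rounded to four significant figures between the steps; the working math carries full float precision throughout — exactly one rounding lands on every reported figure. All derived quantities are computed from the batch weights on 626.8 kg of glass in full float precision (ignition loss, yield, the five compositions, totals, net glass mass), as they appear in the problem or answer text.
Delivered oxide masses:
  Li2O: 191.0·0.04490 = 8.576 kg
  Al2O3: 96.23·0.6554 + 191.0·0.1646 = 94.51 kg
  K2O: 82.41·0.6837 = 56.34 kg
  SiO2: 206.1·0.5191 + 191.0·0.7804 = 256.0 kg
  CaO: 200.7·0.5623 + 206.1·0.4779 = 211.3 kg
LOI: 200.7·0.4377 + 82.41·0.3163 + 206.1·0.003000 + 96.23·0.3446 + 191.0·0.01010 = 149.6 kg
The glass mass, total less LOI, = 776.4 − 149.6 = 626.8 kg (= the summed oxide contributions)
wt %: oxide over glass, times 100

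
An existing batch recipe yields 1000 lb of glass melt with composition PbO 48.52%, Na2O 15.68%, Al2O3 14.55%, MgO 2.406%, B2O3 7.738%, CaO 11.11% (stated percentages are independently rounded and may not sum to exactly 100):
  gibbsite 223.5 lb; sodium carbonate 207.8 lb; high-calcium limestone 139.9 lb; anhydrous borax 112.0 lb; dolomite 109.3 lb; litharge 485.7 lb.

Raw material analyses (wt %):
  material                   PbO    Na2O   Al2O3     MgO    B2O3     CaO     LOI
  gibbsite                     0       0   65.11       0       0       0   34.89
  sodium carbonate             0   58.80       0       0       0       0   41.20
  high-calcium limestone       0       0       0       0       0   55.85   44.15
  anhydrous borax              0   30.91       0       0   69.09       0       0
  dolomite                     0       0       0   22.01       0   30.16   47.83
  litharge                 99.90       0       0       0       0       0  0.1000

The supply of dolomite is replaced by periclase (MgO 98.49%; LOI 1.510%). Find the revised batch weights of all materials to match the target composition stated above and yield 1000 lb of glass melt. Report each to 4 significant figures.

Revised batch per 1000 lb glass melt:
  gibbsite: 223.5 lb
  sodium carbonate: 207.8 lb
  high-calcium limestone: 198.9 lb
  anhydrous borax: 112.0 lb
  periclase: 24.43 lb
  litharge: 485.7 lb
Total batch = 1252 lb; LOI loss = 252.3 lb

Intermediates are displayed, rounded to 4 significant figures, on the page; the working math carries full float precision in all steps — a single rounding finalizes every reported figure; derived quantities are re-derived in exact precision (yield, ignition loss, glass mass, the totals, six oxide percentages) using the weight values for 1000 lb of glass as written in problem or answer.
Target oxide masses per 1000 lb glass melt:
  PbO: 48.52% × 1000 = 485.2 lb
  Na2O: 15.68% × 1000 = 156.8 lb
  Al2O3: 14.55% × 1000 = 145.5 lb
  MgO: 2.406% × 1000 = 24.06 lb
  B2O3: 7.738% × 1000 = 77.38 lb
  CaO: 11.11% × 1000 = 111.1 lb
Oxide-by-oxide audit from the weights as reported, for the quoted basis mass (each sum matches its target mass once rounding is allowed for):
  PbO: 485.7·0.9990 = 485.2 lb (target 485.2 lb)
  Na2O: 207.8·0.5880 + 112.0·0.3091 = 156.8 lb (target 156.8 lb)
  Al2O3: 223.5·0.6511 = 145.5 lb (target 145.5 lb)
  MgO: 24.43·0.9849 = 24.06 lb (target 24.06 lb)
  B2O3: 112.0·0.6909 = 77.38 lb (target 77.38 lb)
  CaO: 198.9·0.5585 = 111.1 lb (target 111.1 lb)
Consistency of the glass mass: batch Σ − ignition loss = 1000 lb (the targets, summed, come to 1000 lb; against the stated basis, 1000 lb — gaps are rounding artifacts).
Summing the batch: Σ batch = 1252 lb; loss to ignition Σ batch·LOI = 252.3 lb; yield = glass ÷ total batch = 79.86%.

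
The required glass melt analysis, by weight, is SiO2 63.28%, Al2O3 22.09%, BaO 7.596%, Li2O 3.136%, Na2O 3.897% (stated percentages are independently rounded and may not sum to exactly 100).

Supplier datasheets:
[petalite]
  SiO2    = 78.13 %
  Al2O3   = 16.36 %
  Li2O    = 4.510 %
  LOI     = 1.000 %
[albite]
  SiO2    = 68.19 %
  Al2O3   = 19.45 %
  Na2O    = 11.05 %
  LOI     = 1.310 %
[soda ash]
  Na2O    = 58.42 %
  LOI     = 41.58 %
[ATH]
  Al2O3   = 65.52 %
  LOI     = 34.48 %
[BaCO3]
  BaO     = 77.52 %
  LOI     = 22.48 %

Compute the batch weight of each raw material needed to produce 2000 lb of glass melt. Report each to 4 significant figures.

Each numeric step holds full precision at each step — the intermediate values are displayed, rounded to four significant figures, within the worked lines; every reported result takes just one rounding. All derived quantities (the totals, five oxide percentages, glass mass, ignition loss, the yield) are computed from the batch weights per 2000 lb of glass at full precision, as they appear in question or answer.
Target masses of each oxide per 2000 lb glass melt:
  SiO2: 63.28% × 2000 = 1266 lb
  Al2O3: 22.09% × 2000 = 441.8 lb
  BaO: 7.596% × 2000 = 151.9 lb
  Li2O: 3.136% × 2000 = 62.72 lb
  Na2O: 3.897% × 2000 = 77.94 lb
Sums-versus-targets review per the reported batch figures, versus the basis set out (every target is met by its sum inside rounding margins):
  SiO2: 1391·0.7813 + 262.6·0.6819 = 1266 lb (target 1266 lb)
  Al2O3: 1391·0.1636 + 262.6·0.1945 + 249.1·0.6552 = 441.9 lb (target 441.8 lb)
  BaO: 196.0·0.7752 = 151.9 lb (target 151.9 lb)
  Li2O: 1391·0.04510 = 62.73 lb (target 62.72 lb)
  Na2O: 262.6·0.1105 + 83.75·0.5842 = 77.94 lb (target 77.94 lb)
Glass-mass bookkeeping: batch total minus LOI = 2000 lb (targets for the oxides total 2000 lb; basis as stated: 2000 lb — gaps are rounding artifacts).
Adding the batch up: Σ batch = 2182 lb; ignition loss, Σ(batch × LOI) = 182.1 lb; yield: glass divided by total = 91.66%.

Batch per 2000 lb glass melt:
  petalite: 1391 lb
  albite: 262.6 lb
  soda ash: 83.75 lb
  ATH: 249.1 lb
  BaCO3: 196.0 lb
Total batch = 2182 lb; LOI loss = 182.1 lb; yield = 91.66%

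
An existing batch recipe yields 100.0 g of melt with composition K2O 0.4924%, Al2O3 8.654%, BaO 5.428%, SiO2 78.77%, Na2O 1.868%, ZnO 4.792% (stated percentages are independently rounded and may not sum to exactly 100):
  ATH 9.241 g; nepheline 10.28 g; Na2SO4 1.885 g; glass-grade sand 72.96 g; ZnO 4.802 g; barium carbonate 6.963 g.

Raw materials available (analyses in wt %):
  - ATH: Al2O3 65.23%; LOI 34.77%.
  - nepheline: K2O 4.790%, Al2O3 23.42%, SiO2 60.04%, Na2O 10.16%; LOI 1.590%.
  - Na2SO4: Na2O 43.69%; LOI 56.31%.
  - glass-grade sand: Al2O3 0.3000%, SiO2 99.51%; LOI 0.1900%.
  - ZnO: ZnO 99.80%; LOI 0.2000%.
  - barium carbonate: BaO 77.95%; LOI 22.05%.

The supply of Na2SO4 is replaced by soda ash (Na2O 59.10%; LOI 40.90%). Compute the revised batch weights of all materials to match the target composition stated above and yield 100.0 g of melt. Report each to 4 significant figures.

Values along the way are displayed rounded to 4 significant digits as written — the working math holds full precision all the way through. Every reported result takes just one rounding. Derived quantities, which include glass mass, the yield, ignition loss, six oxide percentages, the totals, are computed at full precision, precisely as stated by either problem or answer, using the weight values for 100.0 g of glass.
Target masses of each oxide per 100.0 g melt:
  K2O: 0.4924% × 100.0 = 0.4924 g
  Al2O3: 8.654% × 100.0 = 8.654 g
  BaO: 5.428% × 100.0 = 5.428 g
  SiO2: 78.77% × 100.0 = 78.77 g
  Na2O: 1.868% × 100.0 = 1.868 g
  ZnO: 4.792% × 100.0 = 4.792 g
Verifying the oxide balance from the weights as reported, on the stated basis (delivered sums recover each target within answer rounding):
  K2O: 10.28·0.04790 = 0.4924 g (target 0.4924 g)
  Al2O3: 9.241·0.6523 + 10.28·0.2342 + 72.96·0.003000 = 8.654 g (target 8.654 g)
  BaO: 6.963·0.7795 = 5.428 g (target 5.428 g)
  SiO2: 10.28·0.6004 + 72.96·0.9951 = 78.77 g (target 78.77 g)
  Na2O: 10.28·0.1016 + 1.394·0.5910 = 1.868 g (target 1.868 g)
  ZnO: 4.802·0.9980 = 4.792 g (target 4.792 g)
Glass-mass closure: the batch minus its LOI: 100.0 g (summing oxide targets gives 100.0 g; with the basis standing at 100.0 g — differing by rounding only).
Summing the batch: Σ batch = 105.6 g; the LOI term Σ batch·LOI equals 5.630 g; the yield ratio, glass ÷ batch: 94.67%.

Revised batch per 100.0 g melt:
  ATH: 9.241 g
  nepheline: 10.28 g
  soda ash: 1.394 g
  glass-grade sand: 72.96 g
  ZnO: 4.802 g
  barium carbonate: 6.963 g
Total batch = 105.6 g; LOI loss = 5.630 g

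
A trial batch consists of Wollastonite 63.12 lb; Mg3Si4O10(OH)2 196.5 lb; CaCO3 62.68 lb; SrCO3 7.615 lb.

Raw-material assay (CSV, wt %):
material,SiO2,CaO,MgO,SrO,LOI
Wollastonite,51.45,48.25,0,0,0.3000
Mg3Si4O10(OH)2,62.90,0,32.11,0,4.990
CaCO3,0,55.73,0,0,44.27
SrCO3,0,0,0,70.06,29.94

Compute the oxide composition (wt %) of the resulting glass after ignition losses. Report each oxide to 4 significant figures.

All arithmetic holds full float precision through the solve. Values along the way appear, with 4-significant-figure rounding, at each printed step — every reported number is rounded once only; derived quantities, including ignition loss, the totals, yield, glass mass, the four compositions, are carried from the weighed amounts for 289.9 lb of glass in full precision as they appear in the problem or answer text.
What the batch supplies per oxide:
  SiO2: 63.12·0.5145 + 196.5·0.6290 = 156.1 lb
  CaO: 63.12·0.4825 + 62.68·0.5573 = 65.39 lb
  MgO: 196.5·0.3211 = 63.10 lb
  SrO: 7.615·0.7006 = 5.335 lb
LOI: 63.12·0.003000 + 196.5·0.04990 + 62.68·0.4427 + 7.615·0.2994 = 40.02 lb
batch − LOI leaves glass = 329.9 − 40.02 = 289.9 lb (= the summed oxide contributions)
each oxide over glass, ×100, is wt %

Glass mass = 289.9 lb (batch 329.9 − LOI 40.02).
Composition: SiO2 53.84%, CaO 22.56%, MgO 21.77%, SrO 1.840%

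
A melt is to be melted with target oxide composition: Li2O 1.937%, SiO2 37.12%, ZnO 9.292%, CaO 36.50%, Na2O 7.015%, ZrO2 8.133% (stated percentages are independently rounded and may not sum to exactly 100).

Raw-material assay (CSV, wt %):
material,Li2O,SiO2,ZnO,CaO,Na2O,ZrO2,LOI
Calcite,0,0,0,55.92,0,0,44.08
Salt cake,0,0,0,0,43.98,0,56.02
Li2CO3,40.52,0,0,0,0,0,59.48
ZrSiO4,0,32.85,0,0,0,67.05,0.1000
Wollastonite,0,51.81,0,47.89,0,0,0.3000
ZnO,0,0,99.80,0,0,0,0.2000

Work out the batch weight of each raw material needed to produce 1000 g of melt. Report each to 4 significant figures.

Intermediates are displayed rounded to four significant figures alongside each step — every computation keeps full precision end to end — each reported figure is rounded only once — all derived quantities (ignition loss, the six compositions, the yield, net glass mass, totals) are computed from the weighed amounts on 1000 g of glass at full precision exactly as shown in question or answer.
The oxide mass targets at 1000 g melt:
  Li2O: 1.937% × 1000 = 19.37 g
  SiO2: 37.12% × 1000 = 371.2 g
  ZnO: 9.292% × 1000 = 92.92 g
  CaO: 36.50% × 1000 = 365.0 g
  Na2O: 7.015% × 1000 = 70.15 g
  ZrO2: 8.133% × 1000 = 81.33 g
Balance tally, oxide-wise, from the weights as reported, at the basis given (oxide sums agree with the targets net of answer rounding effects):
  Li2O: 47.80·0.4052 = 19.37 g (target 19.37 g)
  SiO2: 121.3·0.3285 + 639.6·0.5181 = 371.2 g (target 371.2 g)
  ZnO: 93.11·0.9980 = 92.92 g (target 92.92 g)
  CaO: 105.0·0.5592 + 639.6·0.4789 = 365.0 g (target 365.0 g)
  Na2O: 159.5·0.4398 = 70.15 g (target 70.15 g)
  ZrO2: 121.3·0.6705 = 81.33 g (target 81.33 g)
The glass-mass cross-check: net batch after ignition = 1000 g (per-oxide target masses sum to 1000 g; the stated basis being 1000 g — differing by rounding only).
Adding the batch up: Σ batch = 1166 g; Σ batch·LOI gives LOI loss = 166.3 g; the yield ratio, glass ÷ batch: 85.74%.

Batch per 1000 g melt:
  Calcite: 105.0 g
  Salt cake: 159.5 g
  Li2CO3: 47.80 g
  ZrSiO4: 121.3 g
  Wollastonite: 639.6 g
  ZnO: 93.11 g
Total batch = 1166 g; LOI loss = 166.3 g; yield = 85.74%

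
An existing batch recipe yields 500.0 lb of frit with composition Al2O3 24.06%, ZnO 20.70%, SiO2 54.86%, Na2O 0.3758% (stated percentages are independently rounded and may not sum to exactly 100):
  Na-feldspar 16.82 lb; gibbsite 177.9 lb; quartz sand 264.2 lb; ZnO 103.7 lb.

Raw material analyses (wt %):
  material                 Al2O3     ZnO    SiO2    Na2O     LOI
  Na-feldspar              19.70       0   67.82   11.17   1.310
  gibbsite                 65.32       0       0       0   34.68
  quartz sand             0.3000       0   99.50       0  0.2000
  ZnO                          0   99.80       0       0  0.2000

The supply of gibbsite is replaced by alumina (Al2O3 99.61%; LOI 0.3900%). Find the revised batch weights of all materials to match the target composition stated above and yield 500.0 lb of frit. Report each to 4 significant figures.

The working math runs at full float precision in all steps. Rounding to four significant digits governs every working value as displayed; every reported result undergoes a single rounding. The derived quantities (the four compositions, net glass mass, totals, ignition loss, the yield) are carried from the weighed amounts on 500.0 lb of glass in exact precision as they appear in problem or answer.
Oxide mass targets, per 500.0 lb frit:
  Al2O3: 24.06% × 500.0 = 120.3 lb
  ZnO: 20.70% × 500.0 = 103.5 lb
  SiO2: 54.86% × 500.0 = 274.3 lb
  Na2O: 0.3758% × 500.0 = 1.879 lb
Mass-balance tally per oxide per the reported batch figures, at the basis given (every target is met by its sum within answer rounding):
  Al2O3: 16.82·0.1970 + 116.6·0.9961 + 264.2·0.003000 = 120.3 lb (target 120.3 lb)
  ZnO: 103.7·0.9980 = 103.5 lb (target 103.5 lb)
  SiO2: 16.82·0.6782 + 264.2·0.9950 = 274.3 lb (target 274.3 lb)
  Na2O: 16.82·0.1117 = 1.879 lb (target 1.879 lb)
Glass-mass bookkeeping: net batch after ignition = 499.9 lb (oxide target masses add up to 500.0 lb; stated basis 500.0 lb — rounding explains the deltas).
Adding the batch up: Σ batch = 501.3 lb; LOI loss = Σ batch·LOI = 1.411 lb; yield = glass ÷ total batch = 99.72%.

Revised batch per 500.0 lb frit:
  Na-feldspar: 16.82 lb
  alumina: 116.6 lb
  quartz sand: 264.2 lb
  ZnO: 103.7 lb
Total batch = 501.3 lb; LOI loss = 1.411 lb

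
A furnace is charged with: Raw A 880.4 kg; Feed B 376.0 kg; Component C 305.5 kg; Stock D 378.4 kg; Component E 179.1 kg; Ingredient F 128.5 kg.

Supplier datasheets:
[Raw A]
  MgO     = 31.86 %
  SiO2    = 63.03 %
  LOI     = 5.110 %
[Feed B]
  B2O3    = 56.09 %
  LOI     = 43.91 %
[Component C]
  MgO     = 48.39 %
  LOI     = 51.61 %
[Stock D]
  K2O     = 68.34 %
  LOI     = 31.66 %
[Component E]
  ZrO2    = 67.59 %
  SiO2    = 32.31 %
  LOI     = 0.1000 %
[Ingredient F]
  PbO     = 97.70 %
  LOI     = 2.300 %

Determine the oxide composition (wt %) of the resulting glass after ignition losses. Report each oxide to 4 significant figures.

All internal work keeps full precision from first step to last; values along the way are displayed rounded to 4 significant figures alongside each step; a single rounding finalizes each reported figure. All derived quantities are recomputed starting from the weights per 1757 kg of glass at full float precision (net glass mass, the totals, LOI, six oxide percentages, the yield), precisely as stated by problem or answer.
Oxide-by-oxide delivered mass:
  PbO: 128.5·0.9770 = 125.5 kg
  B2O3: 376.0·0.5609 = 210.9 kg
  ZrO2: 179.1·0.6759 = 121.1 kg
  K2O: 378.4·0.6834 = 258.6 kg
  MgO: 880.4·0.3186 + 305.5·0.4839 = 428.3 kg
  SiO2: 880.4·0.6303 + 179.1·0.3231 = 612.8 kg
LOI: 880.4·0.05110 + 376.0·0.4391 + 305.5·0.5161 + 378.4·0.3166 + 179.1·0.001000 + 128.5·0.02300 = 490.7 kg
Net of LOI, the glass mass = 2248 − 490.7 = 1757 kg (equal to the oxide-mass sum)
wt %: oxide over glass, times 100

Glass mass = 1757 kg (batch 2248 − LOI 490.7).
Composition: PbO 7.145%, B2O3 12.00%, ZrO2 6.889%, K2O 14.72%, MgO 24.38%, SiO2 34.87%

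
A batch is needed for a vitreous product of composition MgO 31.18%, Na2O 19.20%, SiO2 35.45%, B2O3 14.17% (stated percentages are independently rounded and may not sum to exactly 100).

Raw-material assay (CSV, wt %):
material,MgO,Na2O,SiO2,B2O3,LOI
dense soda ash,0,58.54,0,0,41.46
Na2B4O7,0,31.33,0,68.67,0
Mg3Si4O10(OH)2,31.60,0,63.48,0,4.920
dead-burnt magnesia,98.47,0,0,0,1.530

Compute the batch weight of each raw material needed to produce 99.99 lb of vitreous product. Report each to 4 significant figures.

Batch per 99.99 lb vitreous product:
  dense soda ash: 21.75 lb
  Na2B4O7: 20.63 lb
  Mg3Si4O10(OH)2: 55.84 lb
  dead-burnt magnesia: 13.74 lb
Total batch = 112.0 lb; LOI loss = 11.98 lb; yield = 89.30%

Intermediates are shown (rounded to four significant figures) within the worked lines — all internal work holds full float precision at each step; a single rounding completes each reported result. The derived quantities (ignition loss, the yield, four oxide percentages, the totals, glass mass) are re-derived in full precision starting from the weights at 99.99 lb of glass exactly as printed in question or answer.
Per-oxide target masses for 99.99 lb vitreous product:
  MgO: 31.18% × 99.99 = 31.18 lb
  Na2O: 19.20% × 99.99 = 19.20 lb
  SiO2: 35.45% × 99.99 = 35.45 lb
  B2O3: 14.17% × 99.99 = 14.17 lb
A balance pass over the oxides, on the weights just shown, on the stated basis (target by target, the sums agree up to rounding of the answer):
  MgO: 55.84·0.3160 + 13.74·0.9847 = 31.18 lb (target 31.18 lb)
  Na2O: 21.75·0.5854 + 20.63·0.3133 = 19.20 lb (target 19.20 lb)
  SiO2: 55.84·0.6348 = 35.45 lb (target 35.45 lb)
  B2O3: 20.63·0.6867 = 14.17 lb (target 14.17 lb)
Mass balance on the glass: the batch minus its LOI: 99.98 lb (per-oxide target masses sum to 99.99 lb; with the basis standing at 99.99 lb — gaps are rounding artifacts).
Adding the batch up: Σ batch = 112.0 lb; Σ batch·LOI gives LOI loss = 11.98 lb; yield: glass divided by total = 89.30%.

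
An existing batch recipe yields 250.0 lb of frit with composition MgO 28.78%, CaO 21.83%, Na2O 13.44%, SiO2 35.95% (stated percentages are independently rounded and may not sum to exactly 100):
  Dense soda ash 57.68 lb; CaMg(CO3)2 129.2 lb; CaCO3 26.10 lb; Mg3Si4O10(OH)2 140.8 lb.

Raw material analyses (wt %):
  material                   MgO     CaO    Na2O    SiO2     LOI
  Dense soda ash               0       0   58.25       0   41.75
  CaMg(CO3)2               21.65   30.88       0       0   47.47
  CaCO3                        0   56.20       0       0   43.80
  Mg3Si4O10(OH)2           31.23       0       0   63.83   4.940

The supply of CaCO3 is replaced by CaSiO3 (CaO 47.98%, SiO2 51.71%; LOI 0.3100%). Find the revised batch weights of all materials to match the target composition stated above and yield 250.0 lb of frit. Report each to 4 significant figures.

Each numeric step keeps full float precision from first step to last; rounding to 4 significant digits extends to each intermediate as shown; each reported figure is rounded only once; derived quantities (LOI, yield, the four compositions, totals, glass mass) are re-derived starting from the weights for 250.0 lb of glass in exact precision, as set out in either problem or answer.
Oxide mass targets, per 250.0 lb frit:
  MgO: 28.78% × 250.0 = 71.95 lb
  CaO: 21.83% × 250.0 = 54.58 lb
  Na2O: 13.44% × 250.0 = 33.60 lb
  SiO2: 35.95% × 250.0 = 89.88 lb
Sums-versus-targets review with the batch weights as given, at the basis given (oxide sums agree with the targets exact up to rounding of places):
  MgO: 149.6·0.2165 + 126.7·0.3123 = 71.96 lb (target 71.95 lb)
  CaO: 149.6·0.3088 + 17.45·0.4798 = 54.57 lb (target 54.58 lb)
  Na2O: 57.68·0.5825 = 33.60 lb (target 33.60 lb)
  SiO2: 17.45·0.5171 + 126.7·0.6383 = 89.90 lb (target 89.88 lb)
Glass-mass closure: total batch − LOI = 250.0 lb (targets for the oxides total 250.0 lb; basis as stated: 250.0 lb — any gap is answer rounding).
Adding the batch up: Σ batch = 351.4 lb; Σ batch·LOI gives LOI loss = 101.4 lb; yield, glass over the total, = 71.14%.

Revised batch per 250.0 lb frit:
  Dense soda ash: 57.68 lb
  CaMg(CO3)2: 149.6 lb
  CaSiO3: 17.45 lb
  Mg3Si4O10(OH)2: 126.7 lb
Total batch = 351.4 lb; LOI loss = 101.4 lb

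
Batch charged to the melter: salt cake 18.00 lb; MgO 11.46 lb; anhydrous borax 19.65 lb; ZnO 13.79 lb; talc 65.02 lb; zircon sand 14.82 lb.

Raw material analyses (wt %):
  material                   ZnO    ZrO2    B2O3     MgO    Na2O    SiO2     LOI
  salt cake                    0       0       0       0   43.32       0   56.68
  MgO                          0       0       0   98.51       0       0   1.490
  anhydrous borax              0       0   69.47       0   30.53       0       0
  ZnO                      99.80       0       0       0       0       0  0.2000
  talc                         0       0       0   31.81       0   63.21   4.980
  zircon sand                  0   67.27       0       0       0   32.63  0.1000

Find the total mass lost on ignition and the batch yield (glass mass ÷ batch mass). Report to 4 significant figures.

LOI loss = 13.65 lb; glass = 129.1 lb; yield = 90.43%

The working math runs at full precision in every operation. In-progress results are shown, rounded to 4 significant figures, across the worked steps — a single rounding yields each reported value — derived quantities, which include the six compositions, yield, glass mass, totals, ignition loss, are computed in exact precision, as written in the problem or answer text, starting from the weights at 129.1 lb of glass.
LOI of each material in turn:
  salt cake: 18.00 × 0.5668 = 10.20 lb
  MgO: 11.46 × 0.01490 = 0.1708 lb
  anhydrous borax: 19.65 × 0 = 0 lb
  ZnO: 13.79 × 0.002000 = 0.02758 lb
  talc: 65.02 × 0.04980 = 3.238 lb
  zircon sand: 14.82 × 0.001000 = 0.01482 lb
Total LOI = 13.65 lb
Glass = batch − LOI = 142.7 − 13.65 = 129.1 lb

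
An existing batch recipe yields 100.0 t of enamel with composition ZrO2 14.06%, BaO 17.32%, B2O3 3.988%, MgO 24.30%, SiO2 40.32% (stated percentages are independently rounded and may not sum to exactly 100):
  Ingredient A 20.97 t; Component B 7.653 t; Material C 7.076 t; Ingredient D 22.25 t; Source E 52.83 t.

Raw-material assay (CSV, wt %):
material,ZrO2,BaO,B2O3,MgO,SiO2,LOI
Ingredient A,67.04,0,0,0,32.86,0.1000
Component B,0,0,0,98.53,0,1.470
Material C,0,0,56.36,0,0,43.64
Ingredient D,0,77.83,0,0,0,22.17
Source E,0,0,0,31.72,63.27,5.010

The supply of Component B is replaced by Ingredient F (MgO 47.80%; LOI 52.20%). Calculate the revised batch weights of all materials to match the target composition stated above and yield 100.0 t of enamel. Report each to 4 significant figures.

The intermediate values are shown rounded off to 4 significant figures as written. The whole derivation keeps full precision at all times; a single rounding produces each reported figure. Derived quantities, which include yield, totals, ignition loss, glass mass, the five compositions, are re-derived in full float precision, as set out in problem or answer, from the batch weights for 100.0 t of glass.
The oxide mass targets at 100.0 t enamel:
  ZrO2: 14.06% × 100.0 = 14.06 t
  BaO: 17.32% × 100.0 = 17.32 t
  B2O3: 3.988% × 100.0 = 3.988 t
  MgO: 24.30% × 100.0 = 24.30 t
  SiO2: 40.32% × 100.0 = 40.32 t
A balance pass over the oxides, given the weights on record, for the quoted basis mass (oxide sums agree with the targets inside rounding margins):
  ZrO2: 20.97·0.6704 = 14.06 t (target 14.06 t)
  BaO: 22.25·0.7783 = 17.32 t (target 17.32 t)
  B2O3: 7.076·0.5636 = 3.988 t (target 3.988 t)
  MgO: 15.78·0.4780 + 52.83·0.3172 = 24.30 t (target 24.30 t)
  SiO2: 20.97·0.3286 + 52.83·0.6327 = 40.32 t (target 40.32 t)
Glass-mass bookkeeping: Σ batch − LOI loss = 99.98 t (oxide target masses add up to 99.99 t; against the stated basis, 100.0 t — a pure rounding effect).
Whole-batch sum: Σ batch = 118.9 t; LOI removed, Σ of batch·LOI: 18.93 t; as yield: glass ÷ batch → 84.08%.

Revised batch per 100.0 t enamel:
  Ingredient A: 20.97 t
  Ingredient F: 15.78 t
  Material C: 7.076 t
  Ingredient D: 22.25 t
  Source E: 52.83 t
Total batch = 118.9 t; LOI loss = 18.93 t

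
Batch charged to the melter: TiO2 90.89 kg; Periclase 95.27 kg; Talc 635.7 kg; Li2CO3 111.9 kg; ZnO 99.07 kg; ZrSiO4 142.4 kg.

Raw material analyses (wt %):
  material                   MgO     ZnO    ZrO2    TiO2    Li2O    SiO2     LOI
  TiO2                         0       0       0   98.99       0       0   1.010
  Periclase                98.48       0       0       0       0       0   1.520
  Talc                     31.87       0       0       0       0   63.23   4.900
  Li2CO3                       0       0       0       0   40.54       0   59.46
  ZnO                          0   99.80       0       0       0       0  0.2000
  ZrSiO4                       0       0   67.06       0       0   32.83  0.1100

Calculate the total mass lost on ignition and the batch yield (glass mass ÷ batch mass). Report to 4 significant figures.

LOI loss = 100.4 kg; glass = 1075 kg; yield = 91.46%

Working values appear, rounded to four significant figures, within the worked lines; the whole derivation runs at full float precision throughout. Every reported value is rounded only once — all derived quantities, including six oxide percentages, LOI, yield, the totals, net glass mass, are recomputed starting from the weights at 1075 kg of glass in exact precision as they appear in the problem or answer text.
Material-by-material LOI:
  TiO2: 90.89 × 0.01010 = 0.9180 kg
  Periclase: 95.27 × 0.01520 = 1.448 kg
  Talc: 635.7 × 0.04900 = 31.15 kg
  Li2CO3: 111.9 × 0.5946 = 66.54 kg
  ZnO: 99.07 × 0.002000 = 0.1981 kg
  ZrSiO4: 142.4 × 0.001100 = 0.1566 kg
Total LOI = 100.4 kg
Glass = batch − LOI = 1175 − 100.4 = 1075 kg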